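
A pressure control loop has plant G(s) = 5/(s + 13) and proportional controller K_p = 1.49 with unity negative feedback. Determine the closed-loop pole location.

Closed-loop transfer function: T(s) = K_p·G(s)/(1 + K_p·G(s)) = 7.45/(s + 13 + 7.45) = 7.45/(s + 20.45).
The closed-loop pole is at s = −20.45.

s = -20.45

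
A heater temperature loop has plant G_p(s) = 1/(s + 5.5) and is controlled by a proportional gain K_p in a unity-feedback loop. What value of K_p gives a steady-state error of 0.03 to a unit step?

K_p = 178

The loop is type 0, so e_ss(step) = 1/(1 + K_pos) with K_pos = K_p·G_p(0).
G_p(0) = 0.1818. Require 1/(1 + K_p·0.1818) = 0.03, so 1 + 0.1818·K_p = 33.33.
K_p = (33.33 − 1)/0.1818 = 178.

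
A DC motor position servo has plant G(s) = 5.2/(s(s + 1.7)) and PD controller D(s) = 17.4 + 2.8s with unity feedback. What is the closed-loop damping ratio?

Forward path: (17.4 + 2.8s)·5.2/(s(s+1.7)). The closed-loop characteristic equation is s² + (1.7 + 5.2·2.8)s + 5.2·17.4 = 0.
That is s² + 16.26s + 90.48 = 0, so ω_n = 9.512 rad/s and ζ = 16.26/(2·9.512) = 0.8547.

ζ = 0.855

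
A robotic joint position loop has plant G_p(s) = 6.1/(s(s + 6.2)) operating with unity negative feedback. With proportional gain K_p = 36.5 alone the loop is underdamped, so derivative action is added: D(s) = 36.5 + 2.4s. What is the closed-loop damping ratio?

ζ = 0.698

Forward path: (36.5 + 2.4s)·6.1/(s(s+6.2)). The closed-loop characteristic equation is s² + (6.2 + 6.1·2.4)s + 6.1·36.5 = 0.
That is s² + 20.84s + 222.6 = 0, so ω_n = 14.92 rad/s and ζ = 20.84/(2·14.92) = 0.6983.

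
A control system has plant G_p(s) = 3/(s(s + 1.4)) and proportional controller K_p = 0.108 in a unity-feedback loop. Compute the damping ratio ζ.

1 + K_p·G_p(s) = 0 gives s² + 1.4s + 0.324 = 0.
Matching s² + 2ζω_n s + ω_n²: ω_n = √0.324 = 0.5692 rad/s and 2ζω_n = 1.4, so ζ = 1.4/(2·0.5692) = 1.23.

ζ = 1.23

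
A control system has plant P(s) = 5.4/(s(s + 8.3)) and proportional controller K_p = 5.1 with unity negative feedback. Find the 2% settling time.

The closed-loop denominator s² + 8.3s + 27.54 gives ω_n = √27.54 = 5.248 and ζ = 8.3/(2ω_n) = 0.7908.
2% settling time T_s ≈ 4/(ζω_n) = 4/4.15 = 0.964 s.

T_s ≈ 0.964 s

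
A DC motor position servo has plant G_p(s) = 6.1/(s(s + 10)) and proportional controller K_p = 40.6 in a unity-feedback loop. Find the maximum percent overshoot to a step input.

The closed-loop denominator s² + 10s + 247.7 gives ω_n = √247.7 = 15.74 and ζ = 10/(2ω_n) = 0.3177.
%OS = 100·exp(−πζ/√(1−ζ²)) = 100·exp(−π·0.3177/√0.8991) = 34.9%.

34.9%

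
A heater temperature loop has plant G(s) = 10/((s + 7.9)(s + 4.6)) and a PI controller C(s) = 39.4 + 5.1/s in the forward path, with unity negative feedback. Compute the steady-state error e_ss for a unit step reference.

The open loop C(s)G(s) has a pole at the origin (type 1), so the static position error constant is infinite and e_ss = 1/(1+∞) = 0.

0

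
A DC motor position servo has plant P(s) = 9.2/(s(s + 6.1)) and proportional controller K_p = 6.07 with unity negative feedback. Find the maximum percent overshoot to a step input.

24.5%

The closed-loop denominator s² + 6.1s + 55.84 gives ω_n = √55.84 = 7.473 and ζ = 6.1/(2ω_n) = 0.4081.
%OS = 100·exp(−πζ/√(1−ζ²)) = 100·exp(−π·0.4081/√0.8334) = 24.5%.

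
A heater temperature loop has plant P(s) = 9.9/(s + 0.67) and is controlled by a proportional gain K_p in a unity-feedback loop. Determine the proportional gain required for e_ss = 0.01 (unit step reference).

K_p = 6.7

Steady-state error for a unit step on this type-0 loop is 1/(1 + K_p·P(0)).
P(0) = 14.78. Require 1/(1 + K_p·14.78) = 0.01, so 1 + 14.78·K_p = 100.
K_p = (100 − 1)/14.78 = 6.7.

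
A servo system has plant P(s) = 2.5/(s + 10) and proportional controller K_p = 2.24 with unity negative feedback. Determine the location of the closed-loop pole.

s = -15.6

Closed-loop transfer function: T(s) = K_p·P(s)/(1 + K_p·P(s)) = 5.6/(s + 10 + 5.6) = 5.6/(s + 15.6).
The closed-loop pole is at s = −15.6.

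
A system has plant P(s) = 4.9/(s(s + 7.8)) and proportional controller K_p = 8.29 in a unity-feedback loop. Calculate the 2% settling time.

T_s ≈ 1.03 s

From 1 + K_pP(s) = 0: s² + 7.8s + 40.62 = 0 ⇒ ω_n = 6.373, ζ = 0.6119.
2% settling time T_s ≈ 4/(ζω_n) = 4/3.9 = 1.03 s.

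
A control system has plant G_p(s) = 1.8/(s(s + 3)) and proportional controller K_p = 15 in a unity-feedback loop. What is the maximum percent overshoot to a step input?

From 1 + K_pG_p(s) = 0: s² + 3s + 27 = 0 ⇒ ω_n = 5.196, ζ = 0.2887.
%OS = 100·exp(−πζ/√(1−ζ²)) = 100·exp(−π·0.2887/√0.9167) = 38.8%.

38.8%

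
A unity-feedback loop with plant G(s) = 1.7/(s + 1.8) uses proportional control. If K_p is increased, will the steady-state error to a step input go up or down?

e_ss = 1/(1 + K_p·G(0)); a larger K_p raises the denominator, so e_ss decreases.

decrease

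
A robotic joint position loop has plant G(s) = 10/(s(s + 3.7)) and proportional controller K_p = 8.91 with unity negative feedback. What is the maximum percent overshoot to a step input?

From 1 + K_pG(s) = 0: s² + 3.7s + 89.1 = 0 ⇒ ω_n = 9.439, ζ = 0.196.
%OS = 100·exp(−πζ/√(1−ζ²)) = 100·exp(−π·0.196/√0.9616) = 53.4%.

53.4%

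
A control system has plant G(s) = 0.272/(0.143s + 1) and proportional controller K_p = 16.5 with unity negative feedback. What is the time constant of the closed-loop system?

Closed loop: T(s) = K_p·G/(1+K_p·G) = 4.488/(0.143s + 1 + 4.488), with pole at s = −(1 + 4.488)/0.143 = −38.38.
Closed-loop time constant τ = 1/38.38 = 0.0261 s.

τ = 0.0261 s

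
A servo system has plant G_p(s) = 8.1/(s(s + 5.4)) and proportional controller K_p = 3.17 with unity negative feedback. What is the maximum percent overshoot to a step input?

Closed-loop characteristic equation: s² + 5.4s + 25.68 = 0, so ω_n = 5.067 rad/s and ζ = 5.4/(2·5.067) = 0.5328.
%OS = 100·exp(−πζ/√(1−ζ²)) = 100·exp(−π·0.5328/√0.7161) = 13.8%.

13.8%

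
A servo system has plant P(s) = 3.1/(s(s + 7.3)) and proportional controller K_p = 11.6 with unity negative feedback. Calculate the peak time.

From 1 + K_pP(s) = 0: s² + 7.3s + 35.96 = 0 ⇒ ω_n = 5.997, ζ = 0.6087.
Damped frequency ω_d = ω_n√(1−ζ²) = 4.758 rad/s, so peak time T_p = π/ω_d = 0.66 s.

T_p = 0.66 s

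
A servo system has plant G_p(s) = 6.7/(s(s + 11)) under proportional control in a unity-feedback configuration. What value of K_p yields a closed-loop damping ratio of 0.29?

K_p = 53.7

Closed-loop characteristic equation: s² + 11s + K_p·6.7 = 0.
So ω_n = √(6.7K_p) and 2ζω_n = 11, giving ζ = 11/(2√(6.7K_p)).
Setting ζ = 0.29: √(6.7K_p) = 11/(2·0.29) = 18.97, so K_p = 359.7/6.7 = 53.7.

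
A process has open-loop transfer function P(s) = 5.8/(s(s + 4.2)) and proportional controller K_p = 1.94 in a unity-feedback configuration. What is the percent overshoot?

From 1 + K_pP(s) = 0: s² + 4.2s + 11.25 = 0 ⇒ ω_n = 3.354, ζ = 0.626.
%OS = 100·exp(−πζ/√(1−ζ²)) = 100·exp(−π·0.626/√0.6081) = 8.03%.

8.03%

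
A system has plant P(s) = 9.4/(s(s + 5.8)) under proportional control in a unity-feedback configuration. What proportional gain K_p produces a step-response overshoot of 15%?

K_p = 3.35

From %OS = 100·exp(−πζ/√(1−ζ²)) = 15%, ζ = −ln(0.15)/√(π²+ln²(0.15)) = 0.5169.
Characteristic equation s² + 5.8s + 9.4K_p = 0 gives ζ = 5.8/(2√(9.4K_p)).
Setting ζ = 0.5169: √(9.4K_p) = 5.8/(2·0.5169) = 5.61, so K_p = 31.47/9.4 = 3.35.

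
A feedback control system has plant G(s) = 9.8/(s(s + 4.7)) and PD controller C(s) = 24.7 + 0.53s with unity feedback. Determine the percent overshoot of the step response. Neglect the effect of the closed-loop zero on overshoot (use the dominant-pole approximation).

34.9%

Forward path: (24.7 + 0.53s)·9.8/(s(s+4.7)). The closed-loop characteristic equation is s² + (4.7 + 9.8·0.53)s + 9.8·24.7 = 0.
That is s² + 9.894s + 242.1 = 0, so ω_n = 15.56 rad/s and ζ = 9.894/(2·15.56) = 0.318.
%OS = 100·exp(−πζ/√(1−ζ²)) = 34.9%.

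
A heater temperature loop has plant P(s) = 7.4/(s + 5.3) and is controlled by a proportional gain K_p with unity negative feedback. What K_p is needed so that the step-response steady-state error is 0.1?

K_p = 6.45

Steady-state error for a unit step on this type-0 loop is 1/(1 + K_p·P(0)).
P(0) = 1.396. Require 1/(1 + K_p·1.396) = 0.1, so 1 + 1.396·K_p = 10.
K_p = (10 − 1)/1.396 = 6.45.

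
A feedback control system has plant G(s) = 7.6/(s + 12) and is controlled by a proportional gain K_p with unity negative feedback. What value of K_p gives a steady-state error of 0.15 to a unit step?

The loop is type 0, so e_ss(step) = 1/(1 + K_pos) with K_pos = K_p·G(0).
G(0) = 0.6333. Require 1/(1 + K_p·0.6333) = 0.15, so 1 + 0.6333·K_p = 6.667.
K_p = (6.667 − 1)/0.6333 = 8.95.

K_p = 8.95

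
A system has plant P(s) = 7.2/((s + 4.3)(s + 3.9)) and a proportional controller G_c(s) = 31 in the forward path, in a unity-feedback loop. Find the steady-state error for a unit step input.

The loop is type 0. Static position error constant K_pos = G_c(0)·P(0) = 31·0.4293 = 13.31.
Steady-state error to a unit step: e_ss = 1/(1+K_pos) = 1/14.31 = 0.0699.

0.0699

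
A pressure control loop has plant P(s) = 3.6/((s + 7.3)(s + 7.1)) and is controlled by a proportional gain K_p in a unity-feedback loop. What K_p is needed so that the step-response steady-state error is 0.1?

K_p = 130

For a type-0 loop with proportional control, e_ss = 1/(1 + K_p·P(0)).
P(0) = 0.06946. Require 1/(1 + K_p·0.06946) = 0.1, so 1 + 0.06946·K_p = 10.
K_p = (10 − 1)/0.06946 = 130.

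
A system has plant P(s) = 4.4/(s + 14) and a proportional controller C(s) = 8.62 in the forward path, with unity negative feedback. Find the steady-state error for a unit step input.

The loop is type 0. Static position error constant K_pos = C(0)·P(0) = 8.62·0.3143 = 2.709.
Steady-state error to a unit step: e_ss = 1/(1+K_pos) = 1/3.709 = 0.27.

0.27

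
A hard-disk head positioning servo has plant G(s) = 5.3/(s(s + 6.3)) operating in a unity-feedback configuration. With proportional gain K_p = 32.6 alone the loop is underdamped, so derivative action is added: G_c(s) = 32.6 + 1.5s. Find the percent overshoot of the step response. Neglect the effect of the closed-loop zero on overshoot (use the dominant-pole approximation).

Forward path: (32.6 + 1.5s)·5.3/(s(s+6.3)). The closed-loop characteristic equation is s² + (6.3 + 5.3·1.5)s + 5.3·32.6 = 0.
That is s² + 14.25s + 172.8 = 0, so ω_n = 13.14 rad/s and ζ = 14.25/(2·13.14) = 0.542.
%OS = 100·exp(−πζ/√(1−ζ²)) = 13.2%.

13.2%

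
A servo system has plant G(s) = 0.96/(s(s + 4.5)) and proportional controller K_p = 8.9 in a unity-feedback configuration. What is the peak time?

The closed-loop denominator s² + 4.5s + 8.544 gives ω_n = √8.544 = 2.923 and ζ = 4.5/(2ω_n) = 0.7698.
Damped frequency ω_d = ω_n√(1−ζ²) = 1.866 rad/s, so peak time T_p = π/ω_d = 1.68 s.

T_p = 1.68 s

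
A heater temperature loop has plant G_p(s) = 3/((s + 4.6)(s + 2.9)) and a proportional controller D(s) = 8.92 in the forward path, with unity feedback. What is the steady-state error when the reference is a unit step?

The loop is type 0. Static position error constant K_pos = D(0)·G_p(0) = 8.92·0.2249 = 2.006.
Steady-state error to a unit step: e_ss = 1/(1+K_pos) = 1/3.006 = 0.333.

0.333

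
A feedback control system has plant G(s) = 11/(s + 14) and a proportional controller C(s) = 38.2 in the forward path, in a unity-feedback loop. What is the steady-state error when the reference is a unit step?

The loop is type 0. Static position error constant K_pos = C(0)·G(0) = 38.2·0.7857 = 30.01.
Steady-state error to a unit step: e_ss = 1/(1+K_pos) = 1/31.01 = 0.0322.

0.0322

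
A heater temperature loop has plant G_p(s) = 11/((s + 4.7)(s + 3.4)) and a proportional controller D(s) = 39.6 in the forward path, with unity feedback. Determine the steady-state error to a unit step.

0.0354

The loop is type 0. Static position error constant K_pos = D(0)·G_p(0) = 39.6·0.6884 = 27.26.
Steady-state error to a unit step: e_ss = 1/(1+K_pos) = 1/28.26 = 0.0354.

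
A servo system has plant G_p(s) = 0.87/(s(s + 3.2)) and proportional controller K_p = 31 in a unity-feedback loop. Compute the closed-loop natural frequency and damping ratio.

ω_n = 5.19 rad/s, ζ = 0.308

The closed-loop denominator is s(s+3.2) + 31·0.87 = s² + 3.2s + 26.97.
So ω_n² = 26.97 ⇒ ω_n = 5.193 rad/s, and ζ = 3.2/(2ω_n) = 0.308.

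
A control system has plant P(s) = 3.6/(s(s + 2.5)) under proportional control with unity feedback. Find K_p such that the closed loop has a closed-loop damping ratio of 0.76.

Closed-loop characteristic equation: s² + 2.5s + K_p·3.6 = 0.
So ω_n = √(3.6K_p) and 2ζω_n = 2.5, giving ζ = 2.5/(2√(3.6K_p)).
Setting ζ = 0.76: √(3.6K_p) = 2.5/(2·0.76) = 1.645, so K_p = 2.705/3.6 = 0.751.

K_p = 0.751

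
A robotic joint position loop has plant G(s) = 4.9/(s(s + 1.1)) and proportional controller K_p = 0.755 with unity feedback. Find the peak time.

T_p = 1.7 s

Closed-loop characteristic equation: s² + 1.1s + 3.7 = 0, so ω_n = 1.923 rad/s and ζ = 1.1/(2·1.923) = 0.286.
Damped frequency ω_d = ω_n√(1−ζ²) = 1.843 rad/s, so peak time T_p = π/ω_d = 1.7 s.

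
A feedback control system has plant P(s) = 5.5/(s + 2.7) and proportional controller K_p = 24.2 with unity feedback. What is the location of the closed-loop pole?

s = -135.8

Closed-loop transfer function: T(s) = K_p·P(s)/(1 + K_p·P(s)) = 133.1/(s + 2.7 + 133.1) = 133.1/(s + 135.8).
The closed-loop pole is at s = −135.8.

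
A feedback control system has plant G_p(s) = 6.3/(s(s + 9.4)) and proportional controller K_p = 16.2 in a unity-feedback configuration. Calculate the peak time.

The closed-loop denominator s² + 9.4s + 102.1 gives ω_n = √102.1 = 10.1 and ζ = 9.4/(2ω_n) = 0.4652.
Damped frequency ω_d = ω_n√(1−ζ²) = 8.943 rad/s, so peak time T_p = π/ω_d = 0.351 s.

T_p = 0.351 s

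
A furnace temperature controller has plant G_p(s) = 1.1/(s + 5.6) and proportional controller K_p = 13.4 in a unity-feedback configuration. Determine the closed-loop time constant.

τ = 0.0492 s

Closed-loop transfer function: T(s) = K_p·G_p(s)/(1 + K_p·G_p(s)) = 14.74/(s + 5.6 + 14.74) = 14.74/(s + 20.34).
Time constant τ = 1/20.34 = 0.0492 s.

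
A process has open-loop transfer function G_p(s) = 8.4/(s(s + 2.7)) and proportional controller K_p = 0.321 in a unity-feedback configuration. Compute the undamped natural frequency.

ω_n = 1.64 rad/s

With unity feedback the closed-loop characteristic equation is s² + 2.7s + 0.321·8.4 = s² + 2.7s + 2.696 = 0.
Matching s² + 2ζω_n s + ω_n²: ω_n = √2.696 = 1.642 rad/s and 2ζω_n = 2.7, so ζ = 2.7/(2·1.642) = 0.822.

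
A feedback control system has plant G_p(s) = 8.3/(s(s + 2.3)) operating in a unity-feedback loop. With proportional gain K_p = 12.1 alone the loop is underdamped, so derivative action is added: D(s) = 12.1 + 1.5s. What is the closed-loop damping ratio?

Forward path: (12.1 + 1.5s)·8.3/(s(s+2.3)). The closed-loop characteristic equation is s² + (2.3 + 8.3·1.5)s + 8.3·12.1 = 0.
That is s² + 14.75s + 100.4 = 0, so ω_n = 10.02 rad/s and ζ = 14.75/(2·10.02) = 0.7359.

ζ = 0.736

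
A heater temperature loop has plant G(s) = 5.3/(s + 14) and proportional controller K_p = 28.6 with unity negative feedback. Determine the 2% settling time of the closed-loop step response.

Closed-loop transfer function: T(s) = K_p·G(s)/(1 + K_p·G(s)) = 151.6/(s + 14 + 151.6) = 151.6/(s + 165.6).
Time constant τ = 1/165.6 = 0.006039 s, so the 2% settling time is about 4τ = 0.0242 s.

T_s ≈ 0.0242 s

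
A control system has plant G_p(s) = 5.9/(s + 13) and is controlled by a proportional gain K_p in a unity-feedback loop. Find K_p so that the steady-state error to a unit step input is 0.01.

K_p = 218

The loop is type 0, so e_ss(step) = 1/(1 + K_pos) with K_pos = K_p·G_p(0).
G_p(0) = 0.4538. Require 1/(1 + K_p·0.4538) = 0.01, so 1 + 0.4538·K_p = 100.
K_p = (100 − 1)/0.4538 = 218.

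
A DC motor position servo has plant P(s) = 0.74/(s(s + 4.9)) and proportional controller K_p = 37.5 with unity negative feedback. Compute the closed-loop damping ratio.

With unity feedback the closed-loop characteristic equation is s² + 4.9s + 37.5·0.74 = s² + 4.9s + 27.75 = 0.
Matching s² + 2ζω_n s + ω_n²: ω_n = √27.75 = 5.268 rad/s and 2ζω_n = 4.9, so ζ = 4.9/(2·5.268) = 0.465.

ζ = 0.465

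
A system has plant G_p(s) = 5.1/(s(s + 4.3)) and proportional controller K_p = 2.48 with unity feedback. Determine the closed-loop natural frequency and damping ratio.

ω_n = 3.56 rad/s, ζ = 0.605

The closed-loop denominator is s(s+4.3) + 2.48·5.1 = s² + 4.3s + 12.65.
So ω_n² = 12.65 ⇒ ω_n = 3.556 rad/s, and ζ = 4.3/(2ω_n) = 0.605.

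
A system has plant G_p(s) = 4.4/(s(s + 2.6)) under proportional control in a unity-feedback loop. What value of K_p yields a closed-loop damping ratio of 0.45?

Closed-loop characteristic equation: s² + 2.6s + K_p·4.4 = 0.
So ω_n = √(4.4K_p) and 2ζω_n = 2.6, giving ζ = 2.6/(2√(4.4K_p)).
Setting ζ = 0.45: √(4.4K_p) = 2.6/(2·0.45) = 2.889, so K_p = 8.346/4.4 = 1.9.

K_p = 1.9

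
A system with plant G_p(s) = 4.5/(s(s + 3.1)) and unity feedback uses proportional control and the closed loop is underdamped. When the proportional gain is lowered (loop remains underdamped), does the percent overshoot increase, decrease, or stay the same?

decrease

ζ = 3.1/(2√(4.5K_p)) rises as K_p falls; higher damping means less overshoot.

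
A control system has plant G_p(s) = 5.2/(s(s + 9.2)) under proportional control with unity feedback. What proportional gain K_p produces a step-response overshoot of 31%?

From %OS = 100·exp(−πζ/√(1−ζ²)) = 31%, ζ = −ln(0.31)/√(π²+ln²(0.31)) = 0.3493.
Characteristic equation s² + 9.2s + 5.2K_p = 0 gives ζ = 9.2/(2√(5.2K_p)).
Setting ζ = 0.3493: √(5.2K_p) = 9.2/(2·0.3493) = 13.17, so K_p = 173.4/5.2 = 33.3.

K_p = 33.3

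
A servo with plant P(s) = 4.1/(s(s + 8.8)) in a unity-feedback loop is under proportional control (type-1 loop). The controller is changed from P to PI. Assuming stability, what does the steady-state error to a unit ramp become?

The integrator raises the loop to type 2, so K_v → ∞ and e_ss to a ramp is zero.

0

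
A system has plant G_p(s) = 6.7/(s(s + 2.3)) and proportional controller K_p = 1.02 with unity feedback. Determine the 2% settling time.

Closed-loop characteristic equation: s² + 2.3s + 6.834 = 0, so ω_n = 2.614 rad/s and ζ = 2.3/(2·2.614) = 0.4399.
2% settling time T_s ≈ 4/(ζω_n) = 4/1.15 = 3.48 s.

T_s ≈ 3.48 s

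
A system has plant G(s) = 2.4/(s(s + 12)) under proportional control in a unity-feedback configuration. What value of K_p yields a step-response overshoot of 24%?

K_p = 87.7

From %OS = 100·exp(−πζ/√(1−ζ²)) = 24%, ζ = −ln(0.24)/√(π²+ln²(0.24)) = 0.4136.
Characteristic equation s² + 12s + 2.4K_p = 0 gives ζ = 12/(2√(2.4K_p)).
Setting ζ = 0.4136: √(2.4K_p) = 12/(2·0.4136) = 14.51, so K_p = 210.5/2.4 = 87.7.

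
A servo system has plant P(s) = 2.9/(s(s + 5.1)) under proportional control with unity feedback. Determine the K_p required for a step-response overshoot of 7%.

From %OS = 100·exp(−πζ/√(1−ζ²)) = 7%, ζ = −ln(0.07)/√(π²+ln²(0.07)) = 0.6461.
Characteristic equation s² + 5.1s + 2.9K_p = 0 gives ζ = 5.1/(2√(2.9K_p)).
Setting ζ = 0.6461: √(2.9K_p) = 5.1/(2·0.6461) = 3.947, so K_p = 15.58/2.9 = 5.37.

K_p = 5.37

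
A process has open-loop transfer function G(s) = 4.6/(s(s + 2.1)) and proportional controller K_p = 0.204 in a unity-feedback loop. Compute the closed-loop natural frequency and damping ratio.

The closed-loop denominator is s(s+2.1) + 0.204·4.6 = s² + 2.1s + 0.9384.
Matching s² + 2ζω_n s + ω_n²: ω_n = √0.9384 = 0.9687 rad/s and 2ζω_n = 2.1, so ζ = 2.1/(2·0.9687) = 1.08.

ω_n = 0.969 rad/s, ζ = 1.08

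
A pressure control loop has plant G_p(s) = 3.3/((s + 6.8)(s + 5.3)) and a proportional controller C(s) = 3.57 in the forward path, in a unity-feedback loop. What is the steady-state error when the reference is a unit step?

0.754

The loop is type 0. Static position error constant K_pos = C(0)·G_p(0) = 3.57·0.09156 = 0.3269.
Steady-state error to a unit step: e_ss = 1/(1+K_pos) = 1/1.327 = 0.754.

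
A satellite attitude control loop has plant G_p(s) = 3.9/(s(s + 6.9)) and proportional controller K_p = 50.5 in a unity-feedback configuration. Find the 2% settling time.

Closed-loop characteristic equation: s² + 6.9s + 196.9 = 0, so ω_n = 14.03 rad/s and ζ = 6.9/(2·14.03) = 0.2458.
2% settling time T_s ≈ 4/(ζω_n) = 4/3.45 = 1.16 s.

T_s ≈ 1.16 s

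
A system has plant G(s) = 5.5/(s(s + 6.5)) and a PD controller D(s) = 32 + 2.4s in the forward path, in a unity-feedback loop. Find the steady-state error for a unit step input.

The open loop D(s)G(s) has a pole at the origin (type 1), so the static position error constant is infinite and e_ss = 1/(1+∞) = 0.

0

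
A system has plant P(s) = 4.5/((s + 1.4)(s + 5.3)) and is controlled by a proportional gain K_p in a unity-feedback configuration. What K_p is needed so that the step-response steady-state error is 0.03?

K_p = 53.3

The loop is type 0, so e_ss(step) = 1/(1 + K_pos) with K_pos = K_p·P(0).
P(0) = 0.6065. Require 1/(1 + K_p·0.6065) = 0.03, so 1 + 0.6065·K_p = 33.33.
K_p = (33.33 − 1)/0.6065 = 53.3.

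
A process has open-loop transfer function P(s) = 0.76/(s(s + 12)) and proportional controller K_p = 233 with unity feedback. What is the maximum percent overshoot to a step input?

Closed-loop characteristic equation: s² + 12s + 177.1 = 0, so ω_n = 13.31 rad/s and ζ = 12/(2·13.31) = 0.4509.
%OS = 100·exp(−πζ/√(1−ζ²)) = 100·exp(−π·0.4509/√0.7967) = 20.5%.

20.5%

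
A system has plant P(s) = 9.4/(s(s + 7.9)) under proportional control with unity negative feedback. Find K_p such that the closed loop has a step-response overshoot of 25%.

K_p = 10.2

From %OS = 100·exp(−πζ/√(1−ζ²)) = 25%, ζ = −ln(0.25)/√(π²+ln²(0.25)) = 0.4037.
Characteristic equation s² + 7.9s + 9.4K_p = 0 gives ζ = 7.9/(2√(9.4K_p)).
Setting ζ = 0.4037: √(9.4K_p) = 7.9/(2·0.4037) = 9.784, so K_p = 95.73/9.4 = 10.2.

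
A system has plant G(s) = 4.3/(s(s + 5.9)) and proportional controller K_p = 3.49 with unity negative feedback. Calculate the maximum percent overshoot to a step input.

2.49%

From 1 + K_pG(s) = 0: s² + 5.9s + 15.01 = 0 ⇒ ω_n = 3.874, ζ = 0.7615.
%OS = 100·exp(−πζ/√(1−ζ²)) = 100·exp(−π·0.7615/√0.4201) = 2.49%.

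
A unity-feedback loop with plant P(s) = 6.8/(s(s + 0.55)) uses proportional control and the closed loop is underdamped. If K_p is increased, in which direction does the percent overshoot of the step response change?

ζ = 0.55/(2√(6.8K_p)) decreases as K_p grows; lower damping means more overshoot.

increase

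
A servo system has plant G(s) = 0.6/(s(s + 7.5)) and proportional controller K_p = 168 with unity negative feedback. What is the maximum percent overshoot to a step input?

28.2%

Closed-loop characteristic equation: s² + 7.5s + 100.8 = 0, so ω_n = 10.04 rad/s and ζ = 7.5/(2·10.04) = 0.3735.
%OS = 100·exp(−πζ/√(1−ζ²)) = 100·exp(−π·0.3735/√0.8605) = 28.2%.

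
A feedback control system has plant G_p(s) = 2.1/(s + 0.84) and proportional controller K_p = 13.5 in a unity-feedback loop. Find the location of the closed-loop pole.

Closed-loop transfer function: T(s) = K_p·G_p(s)/(1 + K_p·G_p(s)) = 28.35/(s + 0.84 + 28.35) = 28.35/(s + 29.19).
The closed-loop pole is at s = −29.19.

s = -29.19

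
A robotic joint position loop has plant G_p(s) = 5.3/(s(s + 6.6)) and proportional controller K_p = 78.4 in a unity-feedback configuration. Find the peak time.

T_p = 0.156 s

Closed-loop characteristic equation: s² + 6.6s + 415.5 = 0, so ω_n = 20.38 rad/s and ζ = 6.6/(2·20.38) = 0.1619.
Damped frequency ω_d = ω_n√(1−ζ²) = 20.12 rad/s, so peak time T_p = π/ω_d = 0.156 s.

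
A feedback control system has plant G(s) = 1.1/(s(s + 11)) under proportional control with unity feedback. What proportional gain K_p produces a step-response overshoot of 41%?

K_p = 369

From %OS = 100·exp(−πζ/√(1−ζ²)) = 41%, ζ = −ln(0.41)/√(π²+ln²(0.41)) = 0.273.
Characteristic equation s² + 11s + 1.1K_p = 0 gives ζ = 11/(2√(1.1K_p)).
Setting ζ = 0.273: √(1.1K_p) = 11/(2·0.273) = 20.14, so K_p = 405.8/1.1 = 369.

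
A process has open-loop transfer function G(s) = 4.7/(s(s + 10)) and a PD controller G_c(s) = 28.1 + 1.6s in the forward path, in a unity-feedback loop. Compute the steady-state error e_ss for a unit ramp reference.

0.0757

The loop has one pole at the origin (type 1). Velocity error constant K_v = lim_{s→0} s·G_c(s)G(s) = 28.1·4.7/10 = 13.21.
Steady-state error to a unit ramp: e_ss = 1/K_v = 0.0757.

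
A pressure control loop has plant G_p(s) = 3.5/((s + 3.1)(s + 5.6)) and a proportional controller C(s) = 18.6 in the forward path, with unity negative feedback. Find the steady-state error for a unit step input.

The loop is type 0. Static position error constant K_pos = C(0)·G_p(0) = 18.6·0.2016 = 3.75.
Steady-state error to a unit step: e_ss = 1/(1+K_pos) = 1/4.75 = 0.211.

0.211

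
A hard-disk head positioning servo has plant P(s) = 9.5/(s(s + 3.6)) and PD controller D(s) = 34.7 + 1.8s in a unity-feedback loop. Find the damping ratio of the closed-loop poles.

Forward path: (34.7 + 1.8s)·9.5/(s(s+3.6)). The closed-loop characteristic equation is s² + (3.6 + 9.5·1.8)s + 9.5·34.7 = 0.
That is s² + 20.7s + 329.7 = 0, so ω_n = 18.16 rad/s and ζ = 20.7/(2·18.16) = 0.5701.

ζ = 0.57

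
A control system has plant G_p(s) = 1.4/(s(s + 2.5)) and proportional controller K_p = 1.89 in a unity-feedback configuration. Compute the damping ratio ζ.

The closed-loop denominator is s(s+2.5) + 1.89·1.4 = s² + 2.5s + 2.646.
Matching s² + 2ζω_n s + ω_n²: ω_n = √2.646 = 1.627 rad/s and 2ζω_n = 2.5, so ζ = 2.5/(2·1.627) = 0.768.

ζ = 0.768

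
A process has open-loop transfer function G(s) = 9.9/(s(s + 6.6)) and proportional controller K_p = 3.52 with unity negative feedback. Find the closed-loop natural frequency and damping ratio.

ω_n = 5.9 rad/s, ζ = 0.559

With unity feedback the closed-loop characteristic equation is s² + 6.6s + 3.52·9.9 = s² + 6.6s + 34.85 = 0.
So ω_n² = 34.85 ⇒ ω_n = 5.903 rad/s, and ζ = 6.6/(2ω_n) = 0.559.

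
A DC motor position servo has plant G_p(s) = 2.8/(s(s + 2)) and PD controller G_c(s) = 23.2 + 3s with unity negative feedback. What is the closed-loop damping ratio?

Forward path: (23.2 + 3s)·2.8/(s(s+2)). The closed-loop characteristic equation is s² + (2 + 2.8·3)s + 2.8·23.2 = 0.
That is s² + 10.4s + 64.96 = 0, so ω_n = 8.06 rad/s and ζ = 10.4/(2·8.06) = 0.6452.

ζ = 0.645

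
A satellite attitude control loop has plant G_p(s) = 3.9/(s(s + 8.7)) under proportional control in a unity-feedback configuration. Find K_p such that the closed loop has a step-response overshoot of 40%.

From %OS = 100·exp(−πζ/√(1−ζ²)) = 40%, ζ = −ln(0.4)/√(π²+ln²(0.4)) = 0.28.
Characteristic equation s² + 8.7s + 3.9K_p = 0 gives ζ = 8.7/(2√(3.9K_p)).
Setting ζ = 0.28: √(3.9K_p) = 8.7/(2·0.28) = 15.54, so K_p = 241.4/3.9 = 61.9.

K_p = 61.9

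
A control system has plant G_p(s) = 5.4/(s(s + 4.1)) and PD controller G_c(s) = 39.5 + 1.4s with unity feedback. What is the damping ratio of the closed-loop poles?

Forward path: (39.5 + 1.4s)·5.4/(s(s+4.1)). The closed-loop characteristic equation is s² + (4.1 + 5.4·1.4)s + 5.4·39.5 = 0.
That is s² + 11.66s + 213.3 = 0, so ω_n = 14.6 rad/s and ζ = 11.66/(2·14.6) = 0.3992.

ζ = 0.399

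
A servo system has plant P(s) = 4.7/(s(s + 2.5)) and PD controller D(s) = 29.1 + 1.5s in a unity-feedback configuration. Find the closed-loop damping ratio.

ζ = 0.408

Forward path: (29.1 + 1.5s)·4.7/(s(s+2.5)). The closed-loop characteristic equation is s² + (2.5 + 4.7·1.5)s + 4.7·29.1 = 0.
That is s² + 9.55s + 136.8 = 0, so ω_n = 11.69 rad/s and ζ = 9.55/(2·11.69) = 0.4083.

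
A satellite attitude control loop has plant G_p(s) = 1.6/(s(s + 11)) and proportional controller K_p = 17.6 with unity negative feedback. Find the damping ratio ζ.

ζ = 1.04

The closed-loop denominator is s(s+11) + 17.6·1.6 = s² + 11s + 28.16.
So ω_n² = 28.16 ⇒ ω_n = 5.307 rad/s, and ζ = 11/(2ω_n) = 1.04.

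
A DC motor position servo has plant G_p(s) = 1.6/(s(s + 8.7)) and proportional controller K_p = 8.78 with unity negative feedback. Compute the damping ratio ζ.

ζ = 1.16

1 + K_p·G_p(s) = 0 gives s² + 8.7s + 14.05 = 0.
So ω_n² = 14.05 ⇒ ω_n = 3.748 rad/s, and ζ = 8.7/(2ω_n) = 1.16.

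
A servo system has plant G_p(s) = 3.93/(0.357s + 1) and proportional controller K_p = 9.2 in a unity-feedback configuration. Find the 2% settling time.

T_s ≈ 0.0384 s

Closed loop: T(s) = K_p·G_p/(1+K_p·G_p) = 36.16/(0.357s + 1 + 36.16), with pole at s = −(1 + 36.16)/0.357 = −104.1.
τ = 1/104.1 = 0.009608 s, so 2% settling time ≈ 4τ = 0.0384 s.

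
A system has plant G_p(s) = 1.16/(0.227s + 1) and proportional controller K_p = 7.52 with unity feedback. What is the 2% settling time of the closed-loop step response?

Closed loop: T(s) = K_p·G_p/(1+K_p·G_p) = 8.723/(0.227s + 1 + 8.723), with pole at s = −(1 + 8.723)/0.227 = −42.83.
τ = 1/42.83 = 0.02335 s, so 2% settling time ≈ 4τ = 0.0934 s.

T_s ≈ 0.0934 s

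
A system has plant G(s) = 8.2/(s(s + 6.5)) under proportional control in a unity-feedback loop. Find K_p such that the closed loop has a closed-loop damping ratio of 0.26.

K_p = 19.1

Closed-loop characteristic equation: s² + 6.5s + K_p·8.2 = 0.
So ω_n = √(8.2K_p) and 2ζω_n = 6.5, giving ζ = 6.5/(2√(8.2K_p)).
Setting ζ = 0.26: √(8.2K_p) = 6.5/(2·0.26) = 12.5, so K_p = 156.2/8.2 = 19.1.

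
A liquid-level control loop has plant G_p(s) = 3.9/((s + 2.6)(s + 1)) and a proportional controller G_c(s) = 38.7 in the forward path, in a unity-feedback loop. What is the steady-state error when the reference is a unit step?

0.0169

The loop is type 0. Static position error constant K_pos = G_c(0)·G_p(0) = 38.7·1.5 = 58.05.
Steady-state error to a unit step: e_ss = 1/(1+K_pos) = 1/59.05 = 0.0169.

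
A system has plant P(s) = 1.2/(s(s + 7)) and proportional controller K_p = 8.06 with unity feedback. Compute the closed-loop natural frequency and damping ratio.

The closed-loop denominator is s(s+7) + 8.06·1.2 = s² + 7s + 9.672.
Matching s² + 2ζω_n s + ω_n²: ω_n = √9.672 = 3.11 rad/s and 2ζω_n = 7, so ζ = 7/(2·3.11) = 1.13.

ω_n = 3.11 rad/s, ζ = 1.13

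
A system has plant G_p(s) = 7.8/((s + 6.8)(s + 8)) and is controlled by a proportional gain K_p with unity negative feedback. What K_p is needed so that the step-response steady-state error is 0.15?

K_p = 39.5

For a type-0 loop with proportional control, e_ss = 1/(1 + K_p·G_p(0)).
G_p(0) = 0.1434. Require 1/(1 + K_p·0.1434) = 0.15, so 1 + 0.1434·K_p = 6.667.
K_p = (6.667 − 1)/0.1434 = 39.5.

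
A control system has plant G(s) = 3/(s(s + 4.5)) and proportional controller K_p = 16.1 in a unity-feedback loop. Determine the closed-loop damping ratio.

ζ = 0.324

With unity feedback the closed-loop characteristic equation is s² + 4.5s + 16.1·3 = s² + 4.5s + 48.3 = 0.
So ω_n² = 48.3 ⇒ ω_n = 6.95 rad/s, and ζ = 4.5/(2ω_n) = 0.324.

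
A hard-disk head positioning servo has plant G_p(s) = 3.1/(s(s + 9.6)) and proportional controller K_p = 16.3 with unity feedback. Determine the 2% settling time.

T_s ≈ 0.833 s

Closed-loop characteristic equation: s² + 9.6s + 50.53 = 0, so ω_n = 7.108 rad/s and ζ = 9.6/(2·7.108) = 0.6753.
2% settling time T_s ≈ 4/(ζω_n) = 4/4.8 = 0.833 s.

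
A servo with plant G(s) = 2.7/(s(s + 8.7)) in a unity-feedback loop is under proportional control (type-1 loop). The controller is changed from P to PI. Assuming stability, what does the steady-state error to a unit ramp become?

The integrator raises the loop to type 2, so K_v → ∞ and e_ss to a ramp is zero.

0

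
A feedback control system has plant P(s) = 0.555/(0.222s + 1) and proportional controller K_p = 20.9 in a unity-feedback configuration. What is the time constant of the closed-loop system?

τ = 0.0176 s

Closed loop: T(s) = K_p·P/(1+K_p·P) = 11.6/(0.222s + 1 + 11.6), with pole at s = −(1 + 11.6)/0.222 = −56.75.
Closed-loop time constant τ = 1/56.75 = 0.0176 s.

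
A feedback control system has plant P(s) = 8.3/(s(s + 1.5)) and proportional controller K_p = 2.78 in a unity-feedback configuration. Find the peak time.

The closed-loop denominator s² + 1.5s + 23.07 gives ω_n = √23.07 = 4.804 and ζ = 1.5/(2ω_n) = 0.1561.
Damped frequency ω_d = ω_n√(1−ζ²) = 4.745 rad/s, so peak time T_p = π/ω_d = 0.662 s.

T_p = 0.662 s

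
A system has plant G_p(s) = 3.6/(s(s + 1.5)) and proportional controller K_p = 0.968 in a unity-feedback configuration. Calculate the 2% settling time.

T_s ≈ 5.33 s

The closed-loop denominator s² + 1.5s + 3.485 gives ω_n = √3.485 = 1.867 and ζ = 1.5/(2ω_n) = 0.4018.
2% settling time T_s ≈ 4/(ζω_n) = 4/0.75 = 5.33 s.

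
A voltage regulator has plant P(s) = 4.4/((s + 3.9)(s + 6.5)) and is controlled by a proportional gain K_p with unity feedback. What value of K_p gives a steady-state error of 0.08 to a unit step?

K_p = 66.3

Steady-state error for a unit step on this type-0 loop is 1/(1 + K_p·P(0)).
P(0) = 0.1736. Require 1/(1 + K_p·0.1736) = 0.08, so 1 + 0.1736·K_p = 12.5.
K_p = (12.5 − 1)/0.1736 = 66.3.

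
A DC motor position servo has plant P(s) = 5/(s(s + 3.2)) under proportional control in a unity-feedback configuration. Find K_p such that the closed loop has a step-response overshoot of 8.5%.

From %OS = 100·exp(−πζ/√(1−ζ²)) = 8.5%, ζ = −ln(0.085)/√(π²+ln²(0.085)) = 0.6173.
Characteristic equation s² + 3.2s + 5K_p = 0 gives ζ = 3.2/(2√(5K_p)).
Setting ζ = 0.6173: √(5K_p) = 3.2/(2·0.6173) = 2.592, so K_p = 6.718/5 = 1.34.

K_p = 1.34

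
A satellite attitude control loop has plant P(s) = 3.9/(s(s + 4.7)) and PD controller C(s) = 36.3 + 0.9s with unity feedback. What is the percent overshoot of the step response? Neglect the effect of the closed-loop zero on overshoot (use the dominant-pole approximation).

Forward path: (36.3 + 0.9s)·3.9/(s(s+4.7)). The closed-loop characteristic equation is s² + (4.7 + 3.9·0.9)s + 3.9·36.3 = 0.
That is s² + 8.21s + 141.6 = 0, so ω_n = 11.9 rad/s and ζ = 8.21/(2·11.9) = 0.345.
%OS = 100·exp(−πζ/√(1−ζ²)) = 31.5%.

31.5%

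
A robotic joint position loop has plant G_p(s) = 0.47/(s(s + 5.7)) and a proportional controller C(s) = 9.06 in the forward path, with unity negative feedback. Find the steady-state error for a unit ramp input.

1.34

The loop has one pole at the origin (type 1). Velocity error constant K_v = lim_{s→0} s·C(s)G_p(s) = 9.06·0.47/5.7 = 0.7471.
Steady-state error to a unit ramp: e_ss = 1/K_v = 1.34.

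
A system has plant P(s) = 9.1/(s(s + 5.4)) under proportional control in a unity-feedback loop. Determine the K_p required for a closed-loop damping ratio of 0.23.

Closed-loop characteristic equation: s² + 5.4s + K_p·9.1 = 0.
So ω_n = √(9.1K_p) and 2ζω_n = 5.4, giving ζ = 5.4/(2√(9.1K_p)).
Setting ζ = 0.23: √(9.1K_p) = 5.4/(2·0.23) = 11.74, so K_p = 137.8/9.1 = 15.1.

K_p = 15.1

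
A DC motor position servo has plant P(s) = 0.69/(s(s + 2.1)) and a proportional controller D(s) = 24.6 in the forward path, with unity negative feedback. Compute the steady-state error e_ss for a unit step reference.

The open loop D(s)P(s) has a pole at the origin (type 1), so the static position error constant is infinite and e_ss = 1/(1+∞) = 0.

0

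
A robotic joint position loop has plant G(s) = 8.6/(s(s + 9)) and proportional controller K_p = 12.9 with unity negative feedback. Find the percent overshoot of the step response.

Closed-loop characteristic equation: s² + 9s + 110.9 = 0, so ω_n = 10.53 rad/s and ζ = 9/(2·10.53) = 0.4272.
%OS = 100·exp(−πζ/√(1−ζ²)) = 100·exp(−π·0.4272/√0.8175) = 22.7%.

22.7%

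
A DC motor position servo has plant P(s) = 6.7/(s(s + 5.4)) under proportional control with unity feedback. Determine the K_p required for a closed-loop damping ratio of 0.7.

Closed-loop characteristic equation: s² + 5.4s + K_p·6.7 = 0.
So ω_n = √(6.7K_p) and 2ζω_n = 5.4, giving ζ = 5.4/(2√(6.7K_p)).
Setting ζ = 0.7: √(6.7K_p) = 5.4/(2·0.7) = 3.857, so K_p = 14.88/6.7 = 2.22.

K_p = 2.22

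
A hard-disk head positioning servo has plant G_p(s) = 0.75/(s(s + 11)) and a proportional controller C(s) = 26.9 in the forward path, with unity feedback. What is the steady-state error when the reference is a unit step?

The open loop C(s)G_p(s) has a pole at the origin (type 1), so the static position error constant is infinite and e_ss = 1/(1+∞) = 0.

0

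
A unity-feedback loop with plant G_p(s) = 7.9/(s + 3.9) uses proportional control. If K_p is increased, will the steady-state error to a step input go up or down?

decrease

The position error constant K_pos = K_p·G_p(0) grows with K_p, and e_ss = 1/(1+K_pos) falls.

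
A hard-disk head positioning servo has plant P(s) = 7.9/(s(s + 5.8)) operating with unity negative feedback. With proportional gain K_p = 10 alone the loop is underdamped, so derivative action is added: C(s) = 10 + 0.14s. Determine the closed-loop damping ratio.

Forward path: (10 + 0.14s)·7.9/(s(s+5.8)). The closed-loop characteristic equation is s² + (5.8 + 7.9·0.14)s + 7.9·10 = 0.
That is s² + 6.906s + 79 = 0, so ω_n = 8.888 rad/s and ζ = 6.906/(2·8.888) = 0.3885.

ζ = 0.388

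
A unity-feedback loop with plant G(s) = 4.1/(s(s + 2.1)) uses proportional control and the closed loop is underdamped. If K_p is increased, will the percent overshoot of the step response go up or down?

increase

ζ = 2.1/(2√(4.1K_p)) decreases as K_p grows; lower damping means more overshoot.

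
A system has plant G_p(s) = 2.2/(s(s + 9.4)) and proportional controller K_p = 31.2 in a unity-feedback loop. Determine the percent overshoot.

11.5%

From 1 + K_pG_p(s) = 0: s² + 9.4s + 68.64 = 0 ⇒ ω_n = 8.285, ζ = 0.5673.
%OS = 100·exp(−πζ/√(1−ζ²)) = 100·exp(−π·0.5673/√0.6782) = 11.5%.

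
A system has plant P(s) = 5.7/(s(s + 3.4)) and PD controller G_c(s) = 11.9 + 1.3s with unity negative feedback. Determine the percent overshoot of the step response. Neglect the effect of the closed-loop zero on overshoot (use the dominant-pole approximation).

6.51%

Forward path: (11.9 + 1.3s)·5.7/(s(s+3.4)). The closed-loop characteristic equation is s² + (3.4 + 5.7·1.3)s + 5.7·11.9 = 0.
That is s² + 10.81s + 67.83 = 0, so ω_n = 8.236 rad/s and ζ = 10.81/(2·8.236) = 0.6563.
%OS = 100·exp(−πζ/√(1−ζ²)) = 6.51%.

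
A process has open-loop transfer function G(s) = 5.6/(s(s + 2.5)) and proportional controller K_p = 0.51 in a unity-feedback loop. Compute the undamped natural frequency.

The closed-loop denominator is s(s+2.5) + 0.51·5.6 = s² + 2.5s + 2.856.
So ω_n² = 2.856 ⇒ ω_n = 1.69 rad/s, and ζ = 2.5/(2ω_n) = 0.74.

ω_n = 1.69 rad/s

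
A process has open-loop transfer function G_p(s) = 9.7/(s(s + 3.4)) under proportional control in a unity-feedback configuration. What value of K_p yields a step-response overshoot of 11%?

From %OS = 100·exp(−πζ/√(1−ζ²)) = 11%, ζ = −ln(0.11)/√(π²+ln²(0.11)) = 0.5749.
Characteristic equation s² + 3.4s + 9.7K_p = 0 gives ζ = 3.4/(2√(9.7K_p)).
Setting ζ = 0.5749: √(9.7K_p) = 3.4/(2·0.5749) = 2.957, so K_p = 8.744/9.7 = 0.901.

K_p = 0.901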